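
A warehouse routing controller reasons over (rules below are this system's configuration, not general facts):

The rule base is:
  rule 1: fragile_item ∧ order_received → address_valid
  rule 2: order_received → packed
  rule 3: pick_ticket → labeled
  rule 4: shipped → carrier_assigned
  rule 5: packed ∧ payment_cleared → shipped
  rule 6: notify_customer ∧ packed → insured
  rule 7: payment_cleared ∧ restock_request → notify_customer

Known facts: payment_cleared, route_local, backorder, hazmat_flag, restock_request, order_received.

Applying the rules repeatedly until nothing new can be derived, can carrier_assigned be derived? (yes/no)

yes

[1] rule 2 [order_received → packed]; rule 7 [payment_cleared ∧ restock_request → notify_customer]. ⇒ new: packed, notify_customer.
[2] rule 5 [packed ∧ payment_cleared → shipped]; rule 6 [notify_customer ∧ packed → insured]. ⇒ new: shipped, insured.
[3] rule 4 [shipped → carrier_assigned]. ⇒ new: carrier_assigned.
carrier_assigned appears in round 3, so it is derivable.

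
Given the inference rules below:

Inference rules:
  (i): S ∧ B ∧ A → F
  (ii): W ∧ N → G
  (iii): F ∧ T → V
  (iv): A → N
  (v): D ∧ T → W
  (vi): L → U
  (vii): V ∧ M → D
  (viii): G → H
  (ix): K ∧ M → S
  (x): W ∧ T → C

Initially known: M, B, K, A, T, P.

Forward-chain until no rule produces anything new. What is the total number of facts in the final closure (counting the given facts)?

Round 1 fires (iv), (ix), giving N, S.
Round 2 fires (i), giving F.
Round 3 fires (iii), giving V.
Round 4 fires (vii), giving D.
Round 5 fires (v), giving W.
Round 6 fires (ii), (x), giving G, C.
Round 7 fires (viii), giving H.
Closure: {A, B, C, D, F, G, H, K, M, N, P, S, T, V, W} — 15 facts.

15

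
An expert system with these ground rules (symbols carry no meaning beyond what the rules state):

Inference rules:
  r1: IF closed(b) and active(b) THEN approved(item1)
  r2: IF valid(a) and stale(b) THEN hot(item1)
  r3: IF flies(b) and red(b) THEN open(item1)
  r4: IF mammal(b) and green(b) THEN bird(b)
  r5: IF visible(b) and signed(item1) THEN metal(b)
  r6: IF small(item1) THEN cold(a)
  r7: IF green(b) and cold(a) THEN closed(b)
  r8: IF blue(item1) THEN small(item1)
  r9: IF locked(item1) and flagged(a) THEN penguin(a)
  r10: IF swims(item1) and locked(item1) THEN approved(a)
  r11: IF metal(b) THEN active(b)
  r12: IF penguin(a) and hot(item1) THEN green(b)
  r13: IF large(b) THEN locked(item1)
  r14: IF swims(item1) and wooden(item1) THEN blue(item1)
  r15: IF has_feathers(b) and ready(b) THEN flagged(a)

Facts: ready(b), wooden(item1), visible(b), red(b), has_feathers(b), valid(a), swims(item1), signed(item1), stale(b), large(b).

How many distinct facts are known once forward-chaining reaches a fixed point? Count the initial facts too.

23

Round 1: r2 [IF valid(a) and stale(b) THEN hot(item1)]; r5 [IF visible(b) and signed(item1) THEN metal(b)]; r13 [IF large(b) THEN locked(item1)]; r14 [IF swims(item1) and wooden(item1) THEN blue(item1)]; r15 [IF has_feathers(b) and ready(b) THEN flagged(a)]. New: hot(item1), metal(b), locked(item1), blue(item1), flagged(a).
Round 2: r8 [IF blue(item1) THEN small(item1)]; r9 [IF locked(item1) and flagged(a) THEN penguin(a)]; r10 [IF swims(item1) and locked(item1) THEN approved(a)]; r11 [IF metal(b) THEN active(b)]. New: small(item1), penguin(a), approved(a), active(b).
Round 3: r6 [IF small(item1) THEN cold(a)]; r12 [IF penguin(a) and hot(item1) THEN green(b)]. New: cold(a), green(b).
Round 4: r7 [IF green(b) and cold(a) THEN closed(b)]. New: closed(b).
Round 5: r1 [IF closed(b) and active(b) THEN approved(item1)]. New: approved(item1).
Closure: {active(b), approved(a), approved(item1), blue(item1), closed(b), cold(a), flagged(a), green(b), has_feathers(b), hot(item1), large(b), locked(item1), metal(b), penguin(a), ready(b), red(b), signed(item1), small(item1), stale(b), swims(item1), valid(a), visible(b), wooden(item1)} — 23 facts.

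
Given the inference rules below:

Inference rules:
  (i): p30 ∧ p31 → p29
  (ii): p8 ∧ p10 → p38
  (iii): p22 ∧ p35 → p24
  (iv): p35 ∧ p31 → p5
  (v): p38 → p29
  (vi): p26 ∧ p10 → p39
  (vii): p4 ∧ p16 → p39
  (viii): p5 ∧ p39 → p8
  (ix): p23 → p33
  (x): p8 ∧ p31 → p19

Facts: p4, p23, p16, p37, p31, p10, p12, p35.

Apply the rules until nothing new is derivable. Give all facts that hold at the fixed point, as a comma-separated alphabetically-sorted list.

Round 1 fires (iv), (vii), (ix), giving p5, p39, p33.
Round 2 fires (viii), giving p8.
Round 3 fires (ii), (x), giving p38, p19.
Round 4 fires (v), giving p29.

p10, p12, p16, p19, p23, p29, p31, p33, p35, p37, p38, p39, p4, p5, p8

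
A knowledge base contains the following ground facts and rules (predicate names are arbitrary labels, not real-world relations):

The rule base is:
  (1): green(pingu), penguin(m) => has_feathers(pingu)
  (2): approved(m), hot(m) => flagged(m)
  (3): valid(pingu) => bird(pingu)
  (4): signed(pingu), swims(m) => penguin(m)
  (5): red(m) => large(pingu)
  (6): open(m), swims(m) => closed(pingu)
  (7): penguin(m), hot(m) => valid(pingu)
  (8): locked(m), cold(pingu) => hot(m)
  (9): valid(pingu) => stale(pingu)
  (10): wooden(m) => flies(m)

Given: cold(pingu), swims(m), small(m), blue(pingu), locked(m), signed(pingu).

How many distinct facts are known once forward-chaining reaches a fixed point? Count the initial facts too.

Round 1: (4) [signed(pingu), swims(m) => penguin(m)]; (8) [locked(m), cold(pingu) => hot(m)]. New: penguin(m), hot(m).
Round 2: (7) [penguin(m), hot(m) => valid(pingu)]. New: valid(pingu).
Round 3: (3) [valid(pingu) => bird(pingu)]; (9) [valid(pingu) => stale(pingu)]. New: bird(pingu), stale(pingu).
Closure: {bird(pingu), blue(pingu), cold(pingu), hot(m), locked(m), penguin(m), signed(pingu), small(m), stale(pingu), swims(m), valid(pingu)} — 11 facts.

11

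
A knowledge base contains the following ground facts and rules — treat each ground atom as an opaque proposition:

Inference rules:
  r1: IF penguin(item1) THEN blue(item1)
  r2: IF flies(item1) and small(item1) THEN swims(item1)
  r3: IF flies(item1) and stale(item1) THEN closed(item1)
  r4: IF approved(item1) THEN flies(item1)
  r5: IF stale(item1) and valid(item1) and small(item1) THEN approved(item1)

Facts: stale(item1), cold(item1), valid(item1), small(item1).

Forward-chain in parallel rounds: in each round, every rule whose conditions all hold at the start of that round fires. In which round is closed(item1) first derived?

Round 1: r5 [IF stale(item1) and valid(item1) and small(item1) THEN approved(item1)]. New: approved(item1).
Round 2: r4 [IF approved(item1) THEN flies(item1)]. New: flies(item1).
Round 3: r2 [IF flies(item1) and small(item1) THEN swims(item1)]; r3 [IF flies(item1) and stale(item1) THEN closed(item1)]. New: swims(item1), closed(item1).
closed(item1) first appears in round 3.

3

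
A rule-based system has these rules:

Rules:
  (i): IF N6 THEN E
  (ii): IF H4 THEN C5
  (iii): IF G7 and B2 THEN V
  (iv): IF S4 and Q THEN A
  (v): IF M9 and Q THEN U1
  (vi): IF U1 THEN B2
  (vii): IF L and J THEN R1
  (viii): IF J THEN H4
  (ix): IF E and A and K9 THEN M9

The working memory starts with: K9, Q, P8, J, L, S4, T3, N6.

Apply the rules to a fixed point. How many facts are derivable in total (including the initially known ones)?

Round 1 fires (i), (iv), (vii), (viii), giving E, A, R1, H4.
Round 2 fires (ii), (ix), giving C5, M9.
Round 3 fires (v), giving U1.
Round 4 fires (vi), giving B2.
Closure: {A, B2, C5, E, H4, J, K9, L, M9, N6, P8, Q, R1, S4, T3, U1} — 16 facts.

16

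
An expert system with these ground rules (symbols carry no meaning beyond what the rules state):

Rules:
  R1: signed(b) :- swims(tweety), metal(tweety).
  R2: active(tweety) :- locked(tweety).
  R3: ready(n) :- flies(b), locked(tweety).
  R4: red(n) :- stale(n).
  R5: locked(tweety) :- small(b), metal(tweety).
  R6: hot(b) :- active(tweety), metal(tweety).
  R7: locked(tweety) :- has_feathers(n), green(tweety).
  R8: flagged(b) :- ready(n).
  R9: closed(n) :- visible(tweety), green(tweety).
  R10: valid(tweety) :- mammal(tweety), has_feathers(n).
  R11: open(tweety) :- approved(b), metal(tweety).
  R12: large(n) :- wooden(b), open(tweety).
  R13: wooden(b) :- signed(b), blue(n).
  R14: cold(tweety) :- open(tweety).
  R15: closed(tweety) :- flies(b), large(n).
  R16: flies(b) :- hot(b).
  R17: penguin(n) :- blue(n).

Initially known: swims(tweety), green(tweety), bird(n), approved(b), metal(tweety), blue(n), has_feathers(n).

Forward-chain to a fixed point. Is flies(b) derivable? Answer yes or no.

Round 1 fires R1, R7, R11, R17, giving signed(b), locked(tweety), open(tweety), penguin(n).
Round 2 fires R2, R13, R14, giving active(tweety), wooden(b), cold(tweety).
Round 3 fires R6, R12, giving hot(b), large(n).
Round 4 fires R16, giving flies(b).
Round 5 fires R3, R15, giving ready(n), closed(tweety).
Round 6 fires R8, giving flagged(b).
flies(b) appears in round 4, so it is derivable.

yes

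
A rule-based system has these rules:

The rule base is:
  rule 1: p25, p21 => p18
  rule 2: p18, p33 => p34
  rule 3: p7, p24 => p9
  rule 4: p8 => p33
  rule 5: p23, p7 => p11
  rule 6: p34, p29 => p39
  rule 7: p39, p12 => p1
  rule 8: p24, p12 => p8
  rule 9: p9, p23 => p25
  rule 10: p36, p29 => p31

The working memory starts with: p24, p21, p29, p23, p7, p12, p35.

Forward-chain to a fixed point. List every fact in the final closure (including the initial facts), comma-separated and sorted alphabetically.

p1, p11, p12, p18, p21, p23, p24, p25, p29, p33, p34, p35, p39, p7, p8, p9

Round 1 — rule 3, rule 5, rule 8, derive p9, p11, p8.
Round 2 — rule 4, rule 9, derive p33, p25.
Round 3 — rule 1, derive p18.
Round 4 — rule 2, derive p34.
Round 5 — rule 6, derive p39.
Round 6 — rule 7, derive p1.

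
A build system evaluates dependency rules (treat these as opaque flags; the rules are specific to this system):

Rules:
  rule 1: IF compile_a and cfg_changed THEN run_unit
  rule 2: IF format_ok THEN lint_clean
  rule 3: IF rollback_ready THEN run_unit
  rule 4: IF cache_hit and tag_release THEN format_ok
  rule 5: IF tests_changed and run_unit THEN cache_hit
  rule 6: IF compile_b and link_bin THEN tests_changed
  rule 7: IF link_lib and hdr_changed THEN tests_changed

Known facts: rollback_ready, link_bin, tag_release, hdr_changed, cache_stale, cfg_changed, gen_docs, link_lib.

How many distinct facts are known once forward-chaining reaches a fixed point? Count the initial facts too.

Round 1: rule 3 [IF rollback_ready THEN run_unit]; rule 7 [IF link_lib and hdr_changed THEN tests_changed]. New: run_unit, tests_changed.
Round 2: rule 5 [IF tests_changed and run_unit THEN cache_hit]. New: cache_hit.
Round 3: rule 4 [IF cache_hit and tag_release THEN format_ok]. New: format_ok.
Round 4: rule 2 [IF format_ok THEN lint_clean]. New: lint_clean.
Closure: {cache_hit, cache_stale, cfg_changed, format_ok, gen_docs, hdr_changed, link_bin, link_lib, lint_clean, rollback_ready, run_unit, tag_release, tests_changed} — 13 facts.

13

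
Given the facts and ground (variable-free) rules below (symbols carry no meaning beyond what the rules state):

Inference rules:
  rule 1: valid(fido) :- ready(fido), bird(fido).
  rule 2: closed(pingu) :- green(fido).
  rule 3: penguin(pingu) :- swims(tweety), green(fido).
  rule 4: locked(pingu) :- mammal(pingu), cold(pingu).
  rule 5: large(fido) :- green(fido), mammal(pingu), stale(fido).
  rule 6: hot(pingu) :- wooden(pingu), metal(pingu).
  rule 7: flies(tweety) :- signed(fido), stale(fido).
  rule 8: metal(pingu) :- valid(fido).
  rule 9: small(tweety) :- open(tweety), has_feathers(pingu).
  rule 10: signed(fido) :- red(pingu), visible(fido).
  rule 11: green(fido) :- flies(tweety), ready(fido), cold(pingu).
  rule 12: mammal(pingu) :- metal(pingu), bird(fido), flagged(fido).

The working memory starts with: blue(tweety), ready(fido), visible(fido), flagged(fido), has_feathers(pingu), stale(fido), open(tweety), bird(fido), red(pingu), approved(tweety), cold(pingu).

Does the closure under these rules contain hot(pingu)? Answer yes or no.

no

Round 1 — rule 1, rule 9, rule 10, derive valid(fido), small(tweety), signed(fido).
Round 2 — rule 7, rule 8, derive flies(tweety), metal(pingu).
Round 3 — rule 11, rule 12, derive green(fido), mammal(pingu).
Round 4 — rule 2, rule 4, rule 5, derive closed(pingu), locked(pingu), large(fido).
Fixed point reached. hot(pingu) is concluded only by rule 6; rule 6 needs wooden(pingu) (never derived).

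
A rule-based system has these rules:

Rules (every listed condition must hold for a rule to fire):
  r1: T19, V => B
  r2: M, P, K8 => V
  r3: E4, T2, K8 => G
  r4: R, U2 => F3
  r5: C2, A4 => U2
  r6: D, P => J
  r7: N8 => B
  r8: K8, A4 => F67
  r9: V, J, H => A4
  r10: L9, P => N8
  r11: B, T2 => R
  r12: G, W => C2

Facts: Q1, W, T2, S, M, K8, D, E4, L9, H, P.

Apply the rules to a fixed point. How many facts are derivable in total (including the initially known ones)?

22

Round 1 fires r2, r3, r6, r10, giving V, G, J, N8.
Round 2 fires r7, r9, r12, giving B, A4, C2.
Round 3 fires r5, r8, r11, giving U2, F67, R.
Round 4 fires r4, giving F3.
Closure: {A4, B, C2, D, E4, F3, F67, G, H, J, K8, L9, M, N8, P, Q1, R, S, T2, U2, V, W} — 22 facts.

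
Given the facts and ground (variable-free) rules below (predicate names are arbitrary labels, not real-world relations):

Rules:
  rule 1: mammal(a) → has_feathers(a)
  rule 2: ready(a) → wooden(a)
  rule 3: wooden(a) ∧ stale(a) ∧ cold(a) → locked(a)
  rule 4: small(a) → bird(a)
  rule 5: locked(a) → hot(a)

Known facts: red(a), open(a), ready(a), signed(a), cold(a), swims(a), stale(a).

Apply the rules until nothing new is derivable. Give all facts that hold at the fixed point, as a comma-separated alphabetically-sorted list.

cold(a), hot(a), locked(a), open(a), ready(a), red(a), signed(a), stale(a), swims(a), wooden(a)

[1] rule 2 [ready(a) → wooden(a)]. ⇒ new: wooden(a).
[2] rule 3 [wooden(a) ∧ stale(a) ∧ cold(a) → locked(a)]. ⇒ new: locked(a).
[3] rule 5 [locked(a) → hot(a)]. ⇒ new: hot(a).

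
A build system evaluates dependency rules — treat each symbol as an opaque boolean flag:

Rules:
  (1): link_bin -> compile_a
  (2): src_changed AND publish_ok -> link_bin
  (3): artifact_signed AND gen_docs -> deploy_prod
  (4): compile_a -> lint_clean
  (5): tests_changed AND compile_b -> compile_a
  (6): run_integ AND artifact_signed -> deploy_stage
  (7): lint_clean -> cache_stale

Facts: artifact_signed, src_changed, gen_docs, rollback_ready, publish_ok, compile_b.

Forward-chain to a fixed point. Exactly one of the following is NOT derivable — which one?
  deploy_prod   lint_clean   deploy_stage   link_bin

deploy_stage

Round 1: (2) [src_changed AND publish_ok -> link_bin]; (3) [artifact_signed AND gen_docs -> deploy_prod]. Adds link_bin, deploy_prod.
Round 2: (1) [link_bin -> compile_a]. Adds compile_a.
Round 3: (4) [compile_a -> lint_clean]. Adds lint_clean.
Round 4: (7) [lint_clean -> cache_stale]. Adds cache_stale.
Derived: link_bin (round 1), lint_clean (round 3), deploy_prod (round 1). deploy_stage never appears in any round.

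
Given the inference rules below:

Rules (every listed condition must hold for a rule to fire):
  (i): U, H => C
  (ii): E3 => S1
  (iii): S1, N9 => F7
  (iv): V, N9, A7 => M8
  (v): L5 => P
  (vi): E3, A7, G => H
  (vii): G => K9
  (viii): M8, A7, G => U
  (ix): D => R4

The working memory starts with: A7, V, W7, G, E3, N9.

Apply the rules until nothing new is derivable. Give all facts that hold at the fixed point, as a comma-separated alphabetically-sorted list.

A7, C, E3, F7, G, H, K9, M8, N9, S1, U, V, W7

Round 1 — (ii), (iv), (vi), (vii), derive S1, M8, H, K9.
Round 2 — (iii), (viii), derive F7, U.
Round 3 — (i), derive C.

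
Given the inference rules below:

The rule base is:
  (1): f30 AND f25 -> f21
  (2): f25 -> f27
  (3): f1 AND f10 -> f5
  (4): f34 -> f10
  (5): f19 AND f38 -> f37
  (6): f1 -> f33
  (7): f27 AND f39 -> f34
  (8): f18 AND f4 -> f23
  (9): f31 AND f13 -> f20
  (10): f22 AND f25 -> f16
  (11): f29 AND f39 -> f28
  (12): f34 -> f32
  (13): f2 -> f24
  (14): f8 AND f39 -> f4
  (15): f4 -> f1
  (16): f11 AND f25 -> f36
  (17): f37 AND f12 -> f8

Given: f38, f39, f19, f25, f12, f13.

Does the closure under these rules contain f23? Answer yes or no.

no

Round 1: (2) [f25 -> f27]; (5) [f19 AND f38 -> f37]. New: f27, f37.
Round 2: (7) [f27 AND f39 -> f34]; (17) [f37 AND f12 -> f8]. New: f34, f8.
Round 3: (4) [f34 -> f10]; (12) [f34 -> f32]; (14) [f8 AND f39 -> f4]. New: f10, f32, f4.
Round 4: (15) [f4 -> f1]. New: f1.
Round 5: (3) [f1 AND f10 -> f5]; (6) [f1 -> f33]. New: f5, f33.
Fixed point reached. f23 is concluded only by (8); (8) needs f18 (never derived).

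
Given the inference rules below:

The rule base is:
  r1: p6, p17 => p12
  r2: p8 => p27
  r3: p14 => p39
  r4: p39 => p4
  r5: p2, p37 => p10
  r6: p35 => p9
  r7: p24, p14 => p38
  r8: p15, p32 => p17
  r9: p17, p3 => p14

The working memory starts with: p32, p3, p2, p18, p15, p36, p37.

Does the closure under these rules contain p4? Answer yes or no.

yes

[1] r5 [p2, p37 => p10]; r8 [p15, p32 => p17]. ⇒ new: p10, p17.
[2] r9 [p17, p3 => p14]. ⇒ new: p14.
[3] r3 [p14 => p39]. ⇒ new: p39.
[4] r4 [p39 => p4]. ⇒ new: p4.
p4 appears in round 4, so it is derivable.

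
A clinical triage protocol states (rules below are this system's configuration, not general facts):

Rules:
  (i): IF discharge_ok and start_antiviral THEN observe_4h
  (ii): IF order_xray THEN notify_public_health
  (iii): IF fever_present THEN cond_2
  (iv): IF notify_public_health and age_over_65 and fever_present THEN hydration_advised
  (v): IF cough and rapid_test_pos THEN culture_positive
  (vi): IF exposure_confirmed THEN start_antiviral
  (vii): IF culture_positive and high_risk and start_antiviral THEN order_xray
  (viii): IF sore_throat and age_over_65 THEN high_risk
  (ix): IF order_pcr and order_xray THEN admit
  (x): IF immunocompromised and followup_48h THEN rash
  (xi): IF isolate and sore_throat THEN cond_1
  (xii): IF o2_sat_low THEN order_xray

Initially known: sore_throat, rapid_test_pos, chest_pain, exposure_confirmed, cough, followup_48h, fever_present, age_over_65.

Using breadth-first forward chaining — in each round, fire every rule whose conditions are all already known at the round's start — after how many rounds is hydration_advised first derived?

4

Round 1: (iii) [IF fever_present THEN cond_2]; (v) [IF cough and rapid_test_pos THEN culture_positive]; (vi) [IF exposure_confirmed THEN start_antiviral]; (viii) [IF sore_throat and age_over_65 THEN high_risk]. New: cond_2, culture_positive, start_antiviral, high_risk.
Round 2: (vii) [IF culture_positive and high_risk and start_antiviral THEN order_xray]. New: order_xray.
Round 3: (ii) [IF order_xray THEN notify_public_health]. New: notify_public_health.
Round 4: (iv) [IF notify_public_health and age_over_65 and fever_present THEN hydration_advised]. New: hydration_advised.
hydration_advised first appears in round 4.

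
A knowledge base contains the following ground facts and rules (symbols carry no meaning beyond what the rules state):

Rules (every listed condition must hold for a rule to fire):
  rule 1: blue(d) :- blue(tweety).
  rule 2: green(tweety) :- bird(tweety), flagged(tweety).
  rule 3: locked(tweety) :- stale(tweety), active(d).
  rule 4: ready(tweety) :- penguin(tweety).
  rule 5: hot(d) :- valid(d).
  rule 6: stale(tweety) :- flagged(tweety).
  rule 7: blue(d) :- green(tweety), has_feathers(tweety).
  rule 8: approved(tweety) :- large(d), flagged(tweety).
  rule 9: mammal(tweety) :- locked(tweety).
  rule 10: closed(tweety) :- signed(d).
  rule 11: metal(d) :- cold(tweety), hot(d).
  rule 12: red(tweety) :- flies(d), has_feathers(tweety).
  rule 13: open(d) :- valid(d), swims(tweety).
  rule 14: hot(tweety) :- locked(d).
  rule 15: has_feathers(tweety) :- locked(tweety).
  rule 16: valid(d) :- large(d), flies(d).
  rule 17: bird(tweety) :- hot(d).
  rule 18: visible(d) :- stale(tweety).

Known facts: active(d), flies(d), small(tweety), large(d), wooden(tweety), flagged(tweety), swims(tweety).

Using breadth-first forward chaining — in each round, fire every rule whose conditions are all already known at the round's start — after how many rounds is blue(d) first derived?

[1] rule 6 [stale(tweety) :- flagged(tweety).]; rule 8 [approved(tweety) :- large(d), flagged(tweety).]; rule 16 [valid(d) :- large(d), flies(d).]. ⇒ new: stale(tweety), approved(tweety), valid(d).
[2] rule 3 [locked(tweety) :- stale(tweety), active(d).]; rule 5 [hot(d) :- valid(d).]; rule 13 [open(d) :- valid(d), swims(tweety).]; rule 18 [visible(d) :- stale(tweety).]. ⇒ new: locked(tweety), hot(d), open(d), visible(d).
[3] rule 9 [mammal(tweety) :- locked(tweety).]; rule 15 [has_feathers(tweety) :- locked(tweety).]; rule 17 [bird(tweety) :- hot(d).]. ⇒ new: mammal(tweety), has_feathers(tweety), bird(tweety).
[4] rule 2 [green(tweety) :- bird(tweety), flagged(tweety).]; rule 12 [red(tweety) :- flies(d), has_feathers(tweety).]. ⇒ new: green(tweety), red(tweety).
[5] rule 7 [blue(d) :- green(tweety), has_feathers(tweety).]. ⇒ new: blue(d).
blue(d) first appears in round 5.

5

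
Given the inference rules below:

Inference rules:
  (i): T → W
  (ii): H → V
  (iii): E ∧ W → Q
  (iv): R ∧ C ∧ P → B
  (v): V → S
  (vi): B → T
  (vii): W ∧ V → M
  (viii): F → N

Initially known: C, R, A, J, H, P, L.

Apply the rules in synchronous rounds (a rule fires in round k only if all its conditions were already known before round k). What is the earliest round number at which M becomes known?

Round 1 — (ii), (iv), derive V, B.
Round 2 — (v), (vi), derive S, T.
Round 3 — (i), derive W.
Round 4 — (vii), derive M.
M first appears in round 4.

4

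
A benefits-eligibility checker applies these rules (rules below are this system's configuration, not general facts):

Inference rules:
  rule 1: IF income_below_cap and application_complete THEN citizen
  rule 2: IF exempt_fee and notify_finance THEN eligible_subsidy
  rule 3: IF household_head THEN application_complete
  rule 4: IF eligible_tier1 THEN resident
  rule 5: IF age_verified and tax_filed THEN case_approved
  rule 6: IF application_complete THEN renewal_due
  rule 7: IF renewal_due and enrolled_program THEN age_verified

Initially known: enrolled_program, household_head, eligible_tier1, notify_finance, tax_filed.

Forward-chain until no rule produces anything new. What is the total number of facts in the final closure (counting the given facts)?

Round 1 — rule 3, rule 4, derive application_complete, resident.
Round 2 — rule 6, derive renewal_due.
Round 3 — rule 7, derive age_verified.
Round 4 — rule 5, derive case_approved.
Closure: {age_verified, application_complete, case_approved, eligible_tier1, enrolled_program, household_head, notify_finance, renewal_due, resident, tax_filed} — 10 facts.

10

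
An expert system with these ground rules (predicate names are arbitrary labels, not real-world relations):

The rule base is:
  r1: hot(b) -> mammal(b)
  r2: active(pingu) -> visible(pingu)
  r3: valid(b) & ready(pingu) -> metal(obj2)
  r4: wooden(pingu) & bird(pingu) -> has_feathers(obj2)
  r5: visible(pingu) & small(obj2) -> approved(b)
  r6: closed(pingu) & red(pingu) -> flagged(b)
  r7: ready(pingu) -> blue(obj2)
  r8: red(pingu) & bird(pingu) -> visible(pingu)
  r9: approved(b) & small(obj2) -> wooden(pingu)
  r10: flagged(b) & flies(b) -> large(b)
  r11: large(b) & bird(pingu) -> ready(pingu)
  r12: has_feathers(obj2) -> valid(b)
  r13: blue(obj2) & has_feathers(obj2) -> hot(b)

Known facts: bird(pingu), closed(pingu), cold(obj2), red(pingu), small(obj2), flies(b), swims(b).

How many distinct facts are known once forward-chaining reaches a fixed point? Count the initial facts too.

Round 1 — r6, r8, derive flagged(b), visible(pingu).
Round 2 — r5, r10, derive approved(b), large(b).
Round 3 — r9, r11, derive wooden(pingu), ready(pingu).
Round 4 — r4, r7, derive has_feathers(obj2), blue(obj2).
Round 5 — r12, r13, derive valid(b), hot(b).
Round 6 — r1, r3, derive mammal(b), metal(obj2).
Closure: {approved(b), bird(pingu), blue(obj2), closed(pingu), cold(obj2), flagged(b), flies(b), has_feathers(obj2), hot(b), large(b), mammal(b), metal(obj2), ready(pingu), red(pingu), small(obj2), swims(b), valid(b), visible(pingu), wooden(pingu)} — 19 facts.

19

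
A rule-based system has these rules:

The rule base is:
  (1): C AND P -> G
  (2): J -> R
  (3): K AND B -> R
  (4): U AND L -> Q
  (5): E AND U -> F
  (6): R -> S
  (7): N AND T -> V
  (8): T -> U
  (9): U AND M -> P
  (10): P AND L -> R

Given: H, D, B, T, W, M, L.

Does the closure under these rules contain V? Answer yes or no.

no

Round 1: (8) [T -> U]. Adds U.
Round 2: (4) [U AND L -> Q]; (9) [U AND M -> P]. Adds Q, P.
Round 3: (10) [P AND L -> R]. Adds R.
Round 4: (6) [R -> S]. Adds S.
Fixed point reached. V is concluded only by (7); (7) needs N (never derived).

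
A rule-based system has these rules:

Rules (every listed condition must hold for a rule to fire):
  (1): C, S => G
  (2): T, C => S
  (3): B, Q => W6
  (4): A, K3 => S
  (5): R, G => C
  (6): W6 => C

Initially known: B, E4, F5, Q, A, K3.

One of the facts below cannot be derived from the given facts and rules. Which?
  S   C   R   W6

[1] (3) [B, Q => W6]; (4) [A, K3 => S]. ⇒ new: W6, S.
[2] (6) [W6 => C]. ⇒ new: C.
[3] (1) [C, S => G]. ⇒ new: G.
Derived: S (round 1), C (round 2), W6 (round 1). R never appears in any round.

R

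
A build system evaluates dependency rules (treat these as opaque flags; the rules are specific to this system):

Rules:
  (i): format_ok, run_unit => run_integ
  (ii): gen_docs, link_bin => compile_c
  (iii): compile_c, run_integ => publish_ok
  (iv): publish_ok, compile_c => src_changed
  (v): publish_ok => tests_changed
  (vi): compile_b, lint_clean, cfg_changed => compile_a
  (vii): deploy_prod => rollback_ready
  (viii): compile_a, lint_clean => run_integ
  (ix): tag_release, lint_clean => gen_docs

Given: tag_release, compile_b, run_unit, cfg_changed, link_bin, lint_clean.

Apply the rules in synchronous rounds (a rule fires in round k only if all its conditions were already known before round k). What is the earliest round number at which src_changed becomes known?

Round 1: (vi) [compile_b, lint_clean, cfg_changed => compile_a]; (ix) [tag_release, lint_clean => gen_docs]. Adds compile_a, gen_docs.
Round 2: (ii) [gen_docs, link_bin => compile_c]; (viii) [compile_a, lint_clean => run_integ]. Adds compile_c, run_integ.
Round 3: (iii) [compile_c, run_integ => publish_ok]. Adds publish_ok.
Round 4: (iv) [publish_ok, compile_c => src_changed]; (v) [publish_ok => tests_changed]. Adds src_changed, tests_changed.
src_changed first appears in round 4.

4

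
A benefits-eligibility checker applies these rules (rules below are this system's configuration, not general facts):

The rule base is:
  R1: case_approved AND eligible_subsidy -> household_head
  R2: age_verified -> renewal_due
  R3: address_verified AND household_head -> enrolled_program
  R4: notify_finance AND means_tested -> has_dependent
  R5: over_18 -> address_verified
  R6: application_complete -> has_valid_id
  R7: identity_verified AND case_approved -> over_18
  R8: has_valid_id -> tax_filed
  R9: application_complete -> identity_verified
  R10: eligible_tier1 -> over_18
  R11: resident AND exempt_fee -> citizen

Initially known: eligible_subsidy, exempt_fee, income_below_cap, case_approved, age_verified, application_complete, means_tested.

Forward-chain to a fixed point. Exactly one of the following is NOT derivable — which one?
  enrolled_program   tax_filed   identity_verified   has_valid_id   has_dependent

Round 1 — R1, R2, R6, R9, derive household_head, renewal_due, has_valid_id, identity_verified.
Round 2 — R7, R8, derive over_18, tax_filed.
Round 3 — R5, derive address_verified.
Round 4 — R3, derive enrolled_program.
Derived: identity_verified (round 1), tax_filed (round 2), has_valid_id (round 1), enrolled_program (round 4). has_dependent never appears in any round.

has_dependent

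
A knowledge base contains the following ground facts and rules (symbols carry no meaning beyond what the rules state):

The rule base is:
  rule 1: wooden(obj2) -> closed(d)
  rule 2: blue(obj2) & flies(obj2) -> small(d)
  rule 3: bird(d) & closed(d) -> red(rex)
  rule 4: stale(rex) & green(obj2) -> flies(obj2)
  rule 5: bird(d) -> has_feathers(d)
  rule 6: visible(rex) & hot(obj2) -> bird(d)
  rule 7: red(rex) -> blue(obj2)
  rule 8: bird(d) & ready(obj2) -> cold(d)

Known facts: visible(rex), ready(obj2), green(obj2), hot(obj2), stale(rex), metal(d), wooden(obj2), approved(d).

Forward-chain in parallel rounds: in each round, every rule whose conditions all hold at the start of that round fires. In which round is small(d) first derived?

4

Round 1 — rule 1, rule 4, rule 6, derive closed(d), flies(obj2), bird(d).
Round 2 — rule 3, rule 5, rule 8, derive red(rex), has_feathers(d), cold(d).
Round 3 — rule 7, derive blue(obj2).
Round 4 — rule 2, derive small(d).
small(d) first appears in round 4.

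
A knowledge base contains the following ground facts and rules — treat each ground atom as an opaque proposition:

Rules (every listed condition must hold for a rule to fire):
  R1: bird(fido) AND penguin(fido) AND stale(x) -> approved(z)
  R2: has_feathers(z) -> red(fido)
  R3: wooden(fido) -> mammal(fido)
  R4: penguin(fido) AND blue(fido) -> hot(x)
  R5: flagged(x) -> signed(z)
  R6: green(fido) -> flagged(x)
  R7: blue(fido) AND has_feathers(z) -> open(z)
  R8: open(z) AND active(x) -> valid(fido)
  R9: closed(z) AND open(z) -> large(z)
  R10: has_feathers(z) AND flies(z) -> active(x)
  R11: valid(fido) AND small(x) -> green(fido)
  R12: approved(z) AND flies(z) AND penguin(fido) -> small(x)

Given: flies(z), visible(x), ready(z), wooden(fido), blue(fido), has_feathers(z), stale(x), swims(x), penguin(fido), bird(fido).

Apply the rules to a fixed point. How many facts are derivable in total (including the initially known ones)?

21

[1] R1 [bird(fido) AND penguin(fido) AND stale(x) -> approved(z)]; R2 [has_feathers(z) -> red(fido)]; R3 [wooden(fido) -> mammal(fido)]; R4 [penguin(fido) AND blue(fido) -> hot(x)]; R7 [blue(fido) AND has_feathers(z) -> open(z)]; R10 [has_feathers(z) AND flies(z) -> active(x)]. ⇒ new: approved(z), red(fido), mammal(fido), hot(x), open(z), active(x).
[2] R8 [open(z) AND active(x) -> valid(fido)]; R12 [approved(z) AND flies(z) AND penguin(fido) -> small(x)]. ⇒ new: valid(fido), small(x).
[3] R11 [valid(fido) AND small(x) -> green(fido)]. ⇒ new: green(fido).
[4] R6 [green(fido) -> flagged(x)]. ⇒ new: flagged(x).
[5] R5 [flagged(x) -> signed(z)]. ⇒ new: signed(z).
Closure: {active(x), approved(z), bird(fido), blue(fido), flagged(x), flies(z), green(fido), has_feathers(z), hot(x), mammal(fido), open(z), penguin(fido), ready(z), red(fido), signed(z), small(x), stale(x), swims(x), valid(fido), visible(x), wooden(fido)} — 21 facts.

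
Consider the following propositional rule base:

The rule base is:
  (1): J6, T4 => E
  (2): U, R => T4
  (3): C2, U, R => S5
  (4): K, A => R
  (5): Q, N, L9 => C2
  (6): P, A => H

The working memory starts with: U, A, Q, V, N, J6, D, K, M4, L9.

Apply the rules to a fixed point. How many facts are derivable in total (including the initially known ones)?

Round 1 fires (4), (5), giving R, C2.
Round 2 fires (2), (3), giving T4, S5.
Round 3 fires (1), giving E.
Closure: {A, C2, D, E, J6, K, L9, M4, N, Q, R, S5, T4, U, V} — 15 facts.

15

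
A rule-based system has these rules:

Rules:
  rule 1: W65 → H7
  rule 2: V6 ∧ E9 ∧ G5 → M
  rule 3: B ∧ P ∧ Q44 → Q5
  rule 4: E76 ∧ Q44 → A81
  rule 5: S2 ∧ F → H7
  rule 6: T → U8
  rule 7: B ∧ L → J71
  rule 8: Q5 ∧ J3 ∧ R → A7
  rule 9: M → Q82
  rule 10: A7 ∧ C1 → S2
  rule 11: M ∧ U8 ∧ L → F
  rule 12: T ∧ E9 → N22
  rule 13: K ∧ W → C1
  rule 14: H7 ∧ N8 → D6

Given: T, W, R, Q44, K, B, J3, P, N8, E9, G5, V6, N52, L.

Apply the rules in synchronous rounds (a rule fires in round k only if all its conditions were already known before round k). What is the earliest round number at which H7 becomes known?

4

Round 1 — rule 2, rule 3, rule 6, rule 7, rule 12, rule 13, derive M, Q5, U8, J71, N22, C1.
Round 2 — rule 8, rule 9, rule 11, derive A7, Q82, F.
Round 3 — rule 10, derive S2.
Round 4 — rule 5, derive H7.
H7 first appears in round 4.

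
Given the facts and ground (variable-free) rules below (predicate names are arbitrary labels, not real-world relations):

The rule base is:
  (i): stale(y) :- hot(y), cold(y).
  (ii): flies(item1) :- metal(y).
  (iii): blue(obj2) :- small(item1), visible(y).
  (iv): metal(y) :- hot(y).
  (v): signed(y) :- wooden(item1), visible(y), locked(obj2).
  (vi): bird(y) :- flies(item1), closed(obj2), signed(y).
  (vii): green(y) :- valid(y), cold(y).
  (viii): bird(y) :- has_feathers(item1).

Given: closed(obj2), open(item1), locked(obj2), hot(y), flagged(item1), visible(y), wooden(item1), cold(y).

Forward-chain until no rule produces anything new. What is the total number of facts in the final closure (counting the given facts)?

13

Round 1 — (i), (iv), (v), derive stale(y), metal(y), signed(y).
Round 2 — (ii), derive flies(item1).
Round 3 — (vi), derive bird(y).
Closure: {bird(y), closed(obj2), cold(y), flagged(item1), flies(item1), hot(y), locked(obj2), metal(y), open(item1), signed(y), stale(y), visible(y), wooden(item1)} — 13 facts.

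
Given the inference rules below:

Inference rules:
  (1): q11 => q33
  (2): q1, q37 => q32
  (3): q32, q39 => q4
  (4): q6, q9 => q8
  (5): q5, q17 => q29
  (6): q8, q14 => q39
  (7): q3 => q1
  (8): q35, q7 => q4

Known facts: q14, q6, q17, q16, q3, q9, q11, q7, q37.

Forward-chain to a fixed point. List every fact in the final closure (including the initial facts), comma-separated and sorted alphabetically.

Round 1 fires (1), (4), (7), giving q33, q8, q1.
Round 2 fires (2), (6), giving q32, q39.
Round 3 fires (3), giving q4.

q1, q11, q14, q16, q17, q3, q32, q33, q37, q39, q4, q6, q7, q8, q9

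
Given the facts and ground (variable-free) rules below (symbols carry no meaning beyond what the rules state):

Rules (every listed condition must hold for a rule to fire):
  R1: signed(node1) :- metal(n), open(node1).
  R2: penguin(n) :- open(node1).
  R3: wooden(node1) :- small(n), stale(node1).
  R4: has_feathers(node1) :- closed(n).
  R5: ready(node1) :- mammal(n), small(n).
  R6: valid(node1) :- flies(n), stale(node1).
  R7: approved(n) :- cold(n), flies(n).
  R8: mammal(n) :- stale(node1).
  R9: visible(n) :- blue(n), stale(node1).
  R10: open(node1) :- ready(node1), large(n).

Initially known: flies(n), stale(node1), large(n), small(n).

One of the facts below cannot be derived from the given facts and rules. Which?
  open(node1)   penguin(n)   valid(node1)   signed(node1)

signed(node1)

Round 1 fires R3, R6, R8, giving wooden(node1), valid(node1), mammal(n).
Round 2 fires R5, giving ready(node1).
Round 3 fires R10, giving open(node1).
Round 4 fires R2, giving penguin(n).
Derived: penguin(n) (round 4), open(node1) (round 3), valid(node1) (round 1). signed(node1) never appears in any round.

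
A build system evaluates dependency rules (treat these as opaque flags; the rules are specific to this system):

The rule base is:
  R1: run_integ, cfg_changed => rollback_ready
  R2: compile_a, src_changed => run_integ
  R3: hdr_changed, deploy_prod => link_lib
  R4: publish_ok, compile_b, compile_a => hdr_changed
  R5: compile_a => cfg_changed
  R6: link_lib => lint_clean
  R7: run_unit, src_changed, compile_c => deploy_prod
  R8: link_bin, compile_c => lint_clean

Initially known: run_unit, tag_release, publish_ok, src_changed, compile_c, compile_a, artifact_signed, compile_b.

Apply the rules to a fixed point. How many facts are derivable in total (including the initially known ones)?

Round 1: R2 [compile_a, src_changed => run_integ]; R4 [publish_ok, compile_b, compile_a => hdr_changed]; R5 [compile_a => cfg_changed]; R7 [run_unit, src_changed, compile_c => deploy_prod]. New: run_integ, hdr_changed, cfg_changed, deploy_prod.
Round 2: R1 [run_integ, cfg_changed => rollback_ready]; R3 [hdr_changed, deploy_prod => link_lib]. New: rollback_ready, link_lib.
Round 3: R6 [link_lib => lint_clean]. New: lint_clean.
Closure: {artifact_signed, cfg_changed, compile_a, compile_b, compile_c, deploy_prod, hdr_changed, link_lib, lint_clean, publish_ok, rollback_ready, run_integ, run_unit, src_changed, tag_release} — 15 facts.

15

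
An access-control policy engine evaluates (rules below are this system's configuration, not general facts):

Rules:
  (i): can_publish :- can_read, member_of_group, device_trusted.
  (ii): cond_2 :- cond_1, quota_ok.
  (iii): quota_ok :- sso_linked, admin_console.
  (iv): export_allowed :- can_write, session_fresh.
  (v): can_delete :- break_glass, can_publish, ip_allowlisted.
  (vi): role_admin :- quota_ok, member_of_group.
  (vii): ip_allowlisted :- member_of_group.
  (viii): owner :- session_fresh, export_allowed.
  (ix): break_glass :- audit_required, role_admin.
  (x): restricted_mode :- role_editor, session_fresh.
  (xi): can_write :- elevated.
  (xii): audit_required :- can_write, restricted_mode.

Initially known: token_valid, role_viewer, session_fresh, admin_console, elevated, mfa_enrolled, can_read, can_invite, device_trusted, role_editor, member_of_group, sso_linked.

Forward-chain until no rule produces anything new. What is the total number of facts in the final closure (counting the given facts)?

Round 1: (i) [can_publish :- can_read, member_of_group, device_trusted.]; (iii) [quota_ok :- sso_linked, admin_console.]; (vii) [ip_allowlisted :- member_of_group.]; (x) [restricted_mode :- role_editor, session_fresh.]; (xi) [can_write :- elevated.]. New: can_publish, quota_ok, ip_allowlisted, restricted_mode, can_write.
Round 2: (iv) [export_allowed :- can_write, session_fresh.]; (vi) [role_admin :- quota_ok, member_of_group.]; (xii) [audit_required :- can_write, restricted_mode.]. New: export_allowed, role_admin, audit_required.
Round 3: (viii) [owner :- session_fresh, export_allowed.]; (ix) [break_glass :- audit_required, role_admin.]. New: owner, break_glass.
Round 4: (v) [can_delete :- break_glass, can_publish, ip_allowlisted.]. New: can_delete.
Closure: {admin_console, audit_required, break_glass, can_delete, can_invite, can_publish, can_read, can_write, device_trusted, elevated, export_allowed, ip_allowlisted, member_of_group, mfa_enrolled, owner, quota_ok, restricted_mode, role_admin, role_editor, role_viewer, session_fresh, sso_linked, token_valid} — 23 facts.

23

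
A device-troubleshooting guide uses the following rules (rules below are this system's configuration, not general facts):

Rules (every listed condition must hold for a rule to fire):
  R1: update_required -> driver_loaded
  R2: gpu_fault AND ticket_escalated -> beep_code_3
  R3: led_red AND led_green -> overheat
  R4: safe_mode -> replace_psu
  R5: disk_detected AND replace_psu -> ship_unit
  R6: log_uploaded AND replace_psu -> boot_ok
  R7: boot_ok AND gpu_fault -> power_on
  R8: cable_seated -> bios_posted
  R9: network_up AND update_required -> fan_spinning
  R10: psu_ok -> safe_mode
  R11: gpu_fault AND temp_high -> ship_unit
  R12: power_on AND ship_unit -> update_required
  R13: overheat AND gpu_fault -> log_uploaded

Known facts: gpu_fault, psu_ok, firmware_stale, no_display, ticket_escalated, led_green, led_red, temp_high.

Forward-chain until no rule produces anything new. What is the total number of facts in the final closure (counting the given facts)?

Round 1 — R2, R3, R10, R11, derive beep_code_3, overheat, safe_mode, ship_unit.
Round 2 — R4, R13, derive replace_psu, log_uploaded.
Round 3 — R6, derive boot_ok.
Round 4 — R7, derive power_on.
Round 5 — R12, derive update_required.
Round 6 — R1, derive driver_loaded.
Closure: {beep_code_3, boot_ok, driver_loaded, firmware_stale, gpu_fault, led_green, led_red, log_uploaded, no_display, overheat, power_on, psu_ok, replace_psu, safe_mode, ship_unit, temp_high, ticket_escalated, update_required} — 18 facts.

18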